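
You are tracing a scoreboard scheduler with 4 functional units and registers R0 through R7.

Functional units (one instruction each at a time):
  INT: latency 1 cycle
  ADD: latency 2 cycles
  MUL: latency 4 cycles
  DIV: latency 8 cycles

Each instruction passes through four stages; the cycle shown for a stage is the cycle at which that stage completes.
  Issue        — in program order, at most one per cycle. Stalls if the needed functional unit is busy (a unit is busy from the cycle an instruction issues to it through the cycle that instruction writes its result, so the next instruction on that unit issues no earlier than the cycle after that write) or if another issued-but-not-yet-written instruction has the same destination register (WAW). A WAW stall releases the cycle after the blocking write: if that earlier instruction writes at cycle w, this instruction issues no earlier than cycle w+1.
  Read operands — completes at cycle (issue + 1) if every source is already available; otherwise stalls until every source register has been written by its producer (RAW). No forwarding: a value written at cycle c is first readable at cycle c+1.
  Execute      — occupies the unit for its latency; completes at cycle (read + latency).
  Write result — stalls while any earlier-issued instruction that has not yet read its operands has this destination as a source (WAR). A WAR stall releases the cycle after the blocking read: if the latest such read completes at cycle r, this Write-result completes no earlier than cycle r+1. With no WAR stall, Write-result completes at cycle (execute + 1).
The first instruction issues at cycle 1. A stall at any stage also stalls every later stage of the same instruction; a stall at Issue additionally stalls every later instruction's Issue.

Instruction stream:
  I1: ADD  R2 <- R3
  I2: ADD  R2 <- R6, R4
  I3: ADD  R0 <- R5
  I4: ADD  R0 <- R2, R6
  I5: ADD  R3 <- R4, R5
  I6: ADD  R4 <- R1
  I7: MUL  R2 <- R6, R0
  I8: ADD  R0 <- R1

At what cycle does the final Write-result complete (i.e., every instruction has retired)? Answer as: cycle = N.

t=1  I1 dispatched to ADD
t=2  I1 operands ready
t=4  I1 complete
t=5  R2←I1
t=6  I2 dispatched to ADD
t=7  I2 operands ready
t=9  I2 complete
t=10  R2←I2
t=11  I3 dispatched to ADD
t=12  I3 operands ready
t=14  I3 complete
t=15  R0←I3
t=16  I4 dispatched to ADD
t=17  I4 operands ready
t=19  I4 complete
t=20  R0←I4
t=21  I5 dispatched to ADD
t=22  I5 operands ready
t=24  I5 complete
t=25  R3←I5
t=26  I6 dispatched to ADD
t=27  I6 operands ready, I7 dispatched to MUL
t=28  I7 operands ready
t=29  I6 complete
t=30  R4←I6
t=31  I8 dispatched to ADD
t=32  I7 complete, I8 operands ready
t=33  R2←I7
t=34  I8 complete
t=35  R0←I8

cycle = 35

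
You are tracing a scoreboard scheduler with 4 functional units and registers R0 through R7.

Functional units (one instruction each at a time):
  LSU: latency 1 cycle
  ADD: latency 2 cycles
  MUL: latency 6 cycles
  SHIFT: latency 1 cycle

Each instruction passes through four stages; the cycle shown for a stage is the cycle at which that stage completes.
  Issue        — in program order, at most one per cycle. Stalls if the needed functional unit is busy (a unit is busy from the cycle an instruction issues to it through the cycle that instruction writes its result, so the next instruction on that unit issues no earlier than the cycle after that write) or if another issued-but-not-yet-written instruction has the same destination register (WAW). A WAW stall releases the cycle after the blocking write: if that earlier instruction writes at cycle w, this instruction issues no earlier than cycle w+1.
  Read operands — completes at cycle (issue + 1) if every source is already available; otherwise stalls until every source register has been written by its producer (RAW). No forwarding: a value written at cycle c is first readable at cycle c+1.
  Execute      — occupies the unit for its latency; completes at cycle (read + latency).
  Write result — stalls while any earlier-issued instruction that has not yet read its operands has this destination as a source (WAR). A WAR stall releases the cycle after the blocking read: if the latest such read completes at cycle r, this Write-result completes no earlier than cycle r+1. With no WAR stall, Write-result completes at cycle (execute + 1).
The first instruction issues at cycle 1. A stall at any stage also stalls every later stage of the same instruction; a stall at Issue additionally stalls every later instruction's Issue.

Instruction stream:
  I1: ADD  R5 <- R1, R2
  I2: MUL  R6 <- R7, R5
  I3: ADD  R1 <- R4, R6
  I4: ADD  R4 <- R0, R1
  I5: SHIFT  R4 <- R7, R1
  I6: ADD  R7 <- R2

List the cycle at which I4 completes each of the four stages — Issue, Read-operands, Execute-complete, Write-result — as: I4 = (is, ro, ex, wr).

I4 = (18, 19, 21, 22)

c1: issue I1 (ADD)
c2: I1 read-ops, issue I2 (MUL)
c4: I1 finished on ADD
c5: I1→R5
c6: I2 read-ops, issue I3 (ADD)
c12: I2 finished on MUL
c13: I2→R6
c14: I3 read-ops
c16: I3 finished on ADD
c17: I3→R1
c18: issue I4 (ADD)
c19: I4 read-ops
c21: I4 finished on ADD
c22: I4→R4
c23: issue I5 (SHIFT)
c24: I5 read-ops, issue I6 (ADD)
c25: I5 finished on SHIFT, I6 read-ops
c26: I5→R4
c27: I6 finished on ADD
c28: I6→R7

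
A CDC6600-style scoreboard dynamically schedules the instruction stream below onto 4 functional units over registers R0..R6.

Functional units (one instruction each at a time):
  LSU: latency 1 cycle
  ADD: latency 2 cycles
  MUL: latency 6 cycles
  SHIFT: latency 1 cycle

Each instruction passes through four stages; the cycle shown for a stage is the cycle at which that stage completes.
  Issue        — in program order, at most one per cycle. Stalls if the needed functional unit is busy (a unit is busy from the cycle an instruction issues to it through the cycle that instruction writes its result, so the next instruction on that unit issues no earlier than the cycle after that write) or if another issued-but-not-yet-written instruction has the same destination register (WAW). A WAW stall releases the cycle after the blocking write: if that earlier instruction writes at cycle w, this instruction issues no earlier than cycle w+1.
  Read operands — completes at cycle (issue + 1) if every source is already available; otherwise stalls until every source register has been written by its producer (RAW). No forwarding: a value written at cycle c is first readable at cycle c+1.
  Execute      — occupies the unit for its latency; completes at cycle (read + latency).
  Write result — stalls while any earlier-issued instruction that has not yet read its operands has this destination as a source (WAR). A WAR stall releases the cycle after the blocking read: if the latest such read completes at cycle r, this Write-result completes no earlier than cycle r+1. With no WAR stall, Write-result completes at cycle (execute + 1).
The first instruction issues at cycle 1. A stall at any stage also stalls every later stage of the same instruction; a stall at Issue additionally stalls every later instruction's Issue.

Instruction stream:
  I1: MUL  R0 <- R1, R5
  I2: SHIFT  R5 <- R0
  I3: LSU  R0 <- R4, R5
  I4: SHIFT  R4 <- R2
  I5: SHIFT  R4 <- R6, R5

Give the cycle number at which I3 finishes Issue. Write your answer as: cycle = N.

[I1] 1/2/8/9
[I2] 2/10/11/12  (RAW R0: wait I1 write@9)
[I3] 10/13/14/15  (WAW R0: wait I1 write@9; RAW R5: wait I2 write@12)
[I4] 13/14/15/16  (struct: SHIFT busy until I2 writes@12)
[I5] 17/18/19/20  (struct: SHIFT busy until I4 writes@16)

cycle = 10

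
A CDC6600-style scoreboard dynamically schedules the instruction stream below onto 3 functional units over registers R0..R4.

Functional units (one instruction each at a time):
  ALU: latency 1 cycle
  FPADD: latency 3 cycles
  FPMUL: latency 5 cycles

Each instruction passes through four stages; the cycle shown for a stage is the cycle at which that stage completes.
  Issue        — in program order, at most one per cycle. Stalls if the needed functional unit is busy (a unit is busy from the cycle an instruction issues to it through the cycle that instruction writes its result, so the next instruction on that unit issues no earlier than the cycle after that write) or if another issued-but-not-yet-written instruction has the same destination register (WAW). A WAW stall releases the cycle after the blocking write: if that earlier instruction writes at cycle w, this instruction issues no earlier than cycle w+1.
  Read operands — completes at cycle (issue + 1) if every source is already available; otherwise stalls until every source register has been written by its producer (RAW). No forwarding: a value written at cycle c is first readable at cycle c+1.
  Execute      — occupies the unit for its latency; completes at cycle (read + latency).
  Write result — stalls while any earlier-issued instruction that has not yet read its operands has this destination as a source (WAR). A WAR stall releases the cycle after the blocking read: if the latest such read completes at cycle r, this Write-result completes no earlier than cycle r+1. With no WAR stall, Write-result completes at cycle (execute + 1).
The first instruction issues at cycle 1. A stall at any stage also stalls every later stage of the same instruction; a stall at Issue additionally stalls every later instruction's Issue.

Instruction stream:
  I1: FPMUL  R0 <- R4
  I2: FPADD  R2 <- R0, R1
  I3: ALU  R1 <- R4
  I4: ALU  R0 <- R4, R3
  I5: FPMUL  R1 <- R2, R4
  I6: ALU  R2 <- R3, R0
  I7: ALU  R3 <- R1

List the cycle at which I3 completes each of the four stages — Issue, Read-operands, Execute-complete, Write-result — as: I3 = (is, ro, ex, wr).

cycle 1: issue I1 (FPMUL)
cycle 2: I1 read-ops; issue I2 (FPADD)
cycle 3: issue I3 (ALU)
cycle 4: I3 read-ops
cycle 5: I3 finished on ALU
cycle 7: I1 finished on FPMUL
cycle 8: I1→R0
cycle 9: I2 read-ops
cycle 10: I3→R1
cycle 11: issue I4 (ALU)
cycle 12: I2 finished on FPADD; I4 read-ops; issue I5 (FPMUL)
cycle 13: I2→R2; I4 finished on ALU
cycle 14: I4→R0; I5 read-ops
cycle 15: issue I6 (ALU)
cycle 16: I6 read-ops
cycle 17: I6 finished on ALU
cycle 18: I6→R2
cycle 19: I5 finished on FPMUL; issue I7 (ALU)
cycle 20: I5→R1
cycle 21: I7 read-ops
cycle 22: I7 finished on ALU
cycle 23: I7→R3

I3 = (3, 4, 5, 10)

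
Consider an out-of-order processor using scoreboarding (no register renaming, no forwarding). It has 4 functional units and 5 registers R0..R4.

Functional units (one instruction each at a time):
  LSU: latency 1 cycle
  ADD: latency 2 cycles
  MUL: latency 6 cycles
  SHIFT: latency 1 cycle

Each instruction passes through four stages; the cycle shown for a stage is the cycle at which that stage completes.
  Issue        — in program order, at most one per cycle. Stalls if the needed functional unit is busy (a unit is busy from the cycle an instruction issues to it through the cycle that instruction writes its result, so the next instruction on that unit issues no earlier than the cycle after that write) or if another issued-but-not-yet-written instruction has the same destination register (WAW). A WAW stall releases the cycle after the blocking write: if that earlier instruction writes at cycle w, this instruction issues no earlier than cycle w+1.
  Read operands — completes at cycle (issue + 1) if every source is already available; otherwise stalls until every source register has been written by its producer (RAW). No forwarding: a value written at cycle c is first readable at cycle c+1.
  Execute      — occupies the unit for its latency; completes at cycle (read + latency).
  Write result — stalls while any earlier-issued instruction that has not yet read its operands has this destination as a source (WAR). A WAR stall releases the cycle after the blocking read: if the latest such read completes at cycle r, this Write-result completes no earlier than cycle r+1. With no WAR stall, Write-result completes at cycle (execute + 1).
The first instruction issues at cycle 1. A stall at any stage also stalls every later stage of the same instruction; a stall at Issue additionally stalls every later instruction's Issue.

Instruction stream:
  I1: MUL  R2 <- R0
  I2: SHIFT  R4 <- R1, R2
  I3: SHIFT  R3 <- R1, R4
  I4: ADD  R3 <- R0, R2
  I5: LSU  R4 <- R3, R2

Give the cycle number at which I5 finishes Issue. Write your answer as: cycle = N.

cycle = 18

I1 -> (1, 2, 8, 9)
I2 -> (2, 10, 11, 12)  // RAW R2: wait I1 write@9
I3 -> (13, 14, 15, 16)  // struct: SHIFT busy until I2 writes@12
I4 -> (17, 18, 20, 21)  // WAW R3: wait I3 write@16
I5 -> (18, 22, 23, 24)  // RAW R3: wait I4 write@21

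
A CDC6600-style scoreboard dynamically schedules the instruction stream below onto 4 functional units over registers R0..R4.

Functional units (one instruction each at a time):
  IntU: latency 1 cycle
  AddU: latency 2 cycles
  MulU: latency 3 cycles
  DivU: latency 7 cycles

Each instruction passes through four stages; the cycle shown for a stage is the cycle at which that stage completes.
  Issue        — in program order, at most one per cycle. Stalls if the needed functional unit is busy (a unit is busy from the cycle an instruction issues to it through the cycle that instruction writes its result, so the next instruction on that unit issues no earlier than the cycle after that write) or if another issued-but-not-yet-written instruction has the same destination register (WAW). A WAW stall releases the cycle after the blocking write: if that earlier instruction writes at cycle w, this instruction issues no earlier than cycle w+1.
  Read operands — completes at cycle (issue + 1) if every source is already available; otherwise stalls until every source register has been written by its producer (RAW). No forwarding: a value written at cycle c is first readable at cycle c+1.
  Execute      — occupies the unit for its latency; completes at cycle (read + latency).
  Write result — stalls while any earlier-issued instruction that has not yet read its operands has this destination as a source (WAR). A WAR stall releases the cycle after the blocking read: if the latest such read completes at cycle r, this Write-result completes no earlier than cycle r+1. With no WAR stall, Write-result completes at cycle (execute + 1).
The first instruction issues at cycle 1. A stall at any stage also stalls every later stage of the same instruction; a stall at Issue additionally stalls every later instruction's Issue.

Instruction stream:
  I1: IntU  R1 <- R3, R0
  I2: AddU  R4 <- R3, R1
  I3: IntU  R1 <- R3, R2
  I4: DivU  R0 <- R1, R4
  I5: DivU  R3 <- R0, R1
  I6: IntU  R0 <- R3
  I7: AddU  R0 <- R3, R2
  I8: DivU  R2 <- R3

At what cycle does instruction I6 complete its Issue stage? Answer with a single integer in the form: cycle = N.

  I1 | 1 | 2 | 3 | 4
  I2 | 2 | 5 | 7 | 8   RAW R1: wait I1 write@4
  I3 | 5 | 6 | 7 | 8   struct: IntU busy until I1 writes@4
  I4 | 6 | 9 | 16 | 17   RAW R1: wait I3 write@8 · RAW R4: wait I2 write@8
  I5 | 18 | 19 | 26 | 27   struct: DivU busy until I4 writes@17
  I6 | 19 | 28 | 29 | 30   RAW R3: wait I5 write@27
  I7 | 31 | 32 | 34 | 35   WAW R0: wait I6 write@30
  I8 | 32 | 33 | 40 | 41

cycle = 19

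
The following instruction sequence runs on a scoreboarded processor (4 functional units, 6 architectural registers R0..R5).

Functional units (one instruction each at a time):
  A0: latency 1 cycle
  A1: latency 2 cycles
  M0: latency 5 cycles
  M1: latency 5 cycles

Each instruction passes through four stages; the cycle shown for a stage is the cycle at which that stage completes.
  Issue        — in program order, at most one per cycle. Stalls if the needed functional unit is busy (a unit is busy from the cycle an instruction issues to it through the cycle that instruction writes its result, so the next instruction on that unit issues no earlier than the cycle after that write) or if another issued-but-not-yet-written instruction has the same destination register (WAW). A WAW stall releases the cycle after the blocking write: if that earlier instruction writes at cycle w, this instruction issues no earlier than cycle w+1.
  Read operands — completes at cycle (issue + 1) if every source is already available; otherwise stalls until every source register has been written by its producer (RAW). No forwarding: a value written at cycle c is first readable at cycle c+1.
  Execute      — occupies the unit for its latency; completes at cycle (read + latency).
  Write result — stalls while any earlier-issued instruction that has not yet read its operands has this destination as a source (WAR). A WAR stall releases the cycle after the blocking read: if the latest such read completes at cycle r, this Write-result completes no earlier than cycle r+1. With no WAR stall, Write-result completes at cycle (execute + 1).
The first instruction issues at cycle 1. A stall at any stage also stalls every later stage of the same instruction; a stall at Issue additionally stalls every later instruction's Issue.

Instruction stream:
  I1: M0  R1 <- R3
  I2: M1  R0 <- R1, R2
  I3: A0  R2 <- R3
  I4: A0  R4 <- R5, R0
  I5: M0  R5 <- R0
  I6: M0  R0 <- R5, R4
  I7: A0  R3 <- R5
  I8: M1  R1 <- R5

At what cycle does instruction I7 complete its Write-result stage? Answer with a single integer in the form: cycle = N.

cycle = 27

c1: I1 dispatched to M0
c2: I1 operands ready | I2 dispatched to M1
c3: I3 dispatched to A0
c4: I3 operands ready
c5: I3 complete
c7: I1 complete
c8: R1←I1
c9: I2 operands ready
c10: R2←I3
c11: I4 dispatched to A0
c12: I5 dispatched to M0
c14: I2 complete
c15: R0←I2
c16: I4 operands ready | I5 operands ready
c17: I4 complete
c18: R4←I4
c21: I5 complete
c22: R5←I5
c23: I6 dispatched to M0
c24: I6 operands ready | I7 dispatched to A0
c25: I7 operands ready | I8 dispatched to M1
c26: I7 complete | I8 operands ready
c27: R3←I7
c29: I6 complete
c30: R0←I6
c31: I8 complete
c32: R1←I8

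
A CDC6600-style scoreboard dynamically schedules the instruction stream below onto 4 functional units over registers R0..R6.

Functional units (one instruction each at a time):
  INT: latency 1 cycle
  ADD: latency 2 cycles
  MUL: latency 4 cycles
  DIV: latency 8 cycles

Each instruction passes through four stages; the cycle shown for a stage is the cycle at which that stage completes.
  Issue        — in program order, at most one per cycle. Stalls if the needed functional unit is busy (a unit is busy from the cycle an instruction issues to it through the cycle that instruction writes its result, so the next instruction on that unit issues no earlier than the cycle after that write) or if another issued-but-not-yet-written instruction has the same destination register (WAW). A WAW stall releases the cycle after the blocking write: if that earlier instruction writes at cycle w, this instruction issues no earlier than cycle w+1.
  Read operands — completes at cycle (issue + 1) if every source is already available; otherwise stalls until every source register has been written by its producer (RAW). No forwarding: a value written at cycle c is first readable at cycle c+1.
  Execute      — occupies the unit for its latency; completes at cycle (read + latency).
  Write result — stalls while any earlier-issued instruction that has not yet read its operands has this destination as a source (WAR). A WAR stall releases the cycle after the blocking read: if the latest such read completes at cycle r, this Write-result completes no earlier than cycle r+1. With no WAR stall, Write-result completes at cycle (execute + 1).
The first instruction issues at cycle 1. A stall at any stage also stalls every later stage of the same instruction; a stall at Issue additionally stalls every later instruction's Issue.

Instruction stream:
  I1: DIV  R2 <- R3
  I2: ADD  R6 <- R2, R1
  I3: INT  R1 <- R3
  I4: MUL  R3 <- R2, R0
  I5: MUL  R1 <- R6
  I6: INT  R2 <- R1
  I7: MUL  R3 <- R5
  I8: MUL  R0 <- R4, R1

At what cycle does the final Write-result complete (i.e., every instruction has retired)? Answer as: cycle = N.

cycle = 38

I1 -> (1, 2, 10, 11)
I2 -> (2, 12, 14, 15)  // RAW R2: wait I1 write@11
I3 -> (3, 4, 5, 13)  // WAR R1: wait I2 read@12
I4 -> (4, 12, 16, 17)  // RAW R2: wait I1 write@11
I5 -> (18, 19, 23, 24)  // struct: MUL busy until I4 writes@17
I6 -> (19, 25, 26, 27)  // RAW R1: wait I5 write@24
I7 -> (25, 26, 30, 31)  // struct: MUL busy until I5 writes@24
I8 -> (32, 33, 37, 38)  // struct: MUL busy until I7 writes@31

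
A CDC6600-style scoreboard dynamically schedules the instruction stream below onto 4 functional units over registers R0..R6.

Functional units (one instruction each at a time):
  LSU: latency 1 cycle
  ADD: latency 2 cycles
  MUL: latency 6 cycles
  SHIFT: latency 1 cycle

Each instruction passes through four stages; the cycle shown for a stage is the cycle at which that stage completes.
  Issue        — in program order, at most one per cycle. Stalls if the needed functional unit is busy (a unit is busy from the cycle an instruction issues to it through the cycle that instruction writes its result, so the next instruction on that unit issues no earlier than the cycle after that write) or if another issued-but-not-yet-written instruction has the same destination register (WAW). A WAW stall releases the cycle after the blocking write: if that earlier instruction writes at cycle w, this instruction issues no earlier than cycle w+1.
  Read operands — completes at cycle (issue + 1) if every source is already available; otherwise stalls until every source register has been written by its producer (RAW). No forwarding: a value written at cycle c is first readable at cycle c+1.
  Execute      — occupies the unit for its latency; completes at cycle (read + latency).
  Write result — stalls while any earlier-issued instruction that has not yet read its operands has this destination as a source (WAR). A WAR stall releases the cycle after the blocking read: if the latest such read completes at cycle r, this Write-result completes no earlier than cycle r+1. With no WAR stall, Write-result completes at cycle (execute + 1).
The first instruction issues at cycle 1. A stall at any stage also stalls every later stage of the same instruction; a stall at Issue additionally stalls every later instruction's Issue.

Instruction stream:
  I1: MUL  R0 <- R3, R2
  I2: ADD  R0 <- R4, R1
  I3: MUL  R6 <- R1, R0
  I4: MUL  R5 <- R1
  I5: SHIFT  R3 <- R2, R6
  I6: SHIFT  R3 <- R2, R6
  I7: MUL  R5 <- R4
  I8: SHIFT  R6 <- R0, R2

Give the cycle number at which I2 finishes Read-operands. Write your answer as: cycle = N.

I1  is:1  ro:2  ex:8  wr:9
I2  is:10  ro:11  ex:13  wr:14  — WAW R0: wait I1 write@9
I3  is:11  ro:15  ex:21  wr:22  — RAW R0: wait I2 write@14
I4  is:23  ro:24  ex:30  wr:31  — struct: MUL busy until I3 writes@22
I5  is:24  ro:25  ex:26  wr:27
I6  is:28  ro:29  ex:30  wr:31  — struct: SHIFT busy until I5 writes@27
I7  is:32  ro:33  ex:39  wr:40  — struct: MUL busy until I4 writes@31
I8  is:33  ro:34  ex:35  wr:36

cycle = 11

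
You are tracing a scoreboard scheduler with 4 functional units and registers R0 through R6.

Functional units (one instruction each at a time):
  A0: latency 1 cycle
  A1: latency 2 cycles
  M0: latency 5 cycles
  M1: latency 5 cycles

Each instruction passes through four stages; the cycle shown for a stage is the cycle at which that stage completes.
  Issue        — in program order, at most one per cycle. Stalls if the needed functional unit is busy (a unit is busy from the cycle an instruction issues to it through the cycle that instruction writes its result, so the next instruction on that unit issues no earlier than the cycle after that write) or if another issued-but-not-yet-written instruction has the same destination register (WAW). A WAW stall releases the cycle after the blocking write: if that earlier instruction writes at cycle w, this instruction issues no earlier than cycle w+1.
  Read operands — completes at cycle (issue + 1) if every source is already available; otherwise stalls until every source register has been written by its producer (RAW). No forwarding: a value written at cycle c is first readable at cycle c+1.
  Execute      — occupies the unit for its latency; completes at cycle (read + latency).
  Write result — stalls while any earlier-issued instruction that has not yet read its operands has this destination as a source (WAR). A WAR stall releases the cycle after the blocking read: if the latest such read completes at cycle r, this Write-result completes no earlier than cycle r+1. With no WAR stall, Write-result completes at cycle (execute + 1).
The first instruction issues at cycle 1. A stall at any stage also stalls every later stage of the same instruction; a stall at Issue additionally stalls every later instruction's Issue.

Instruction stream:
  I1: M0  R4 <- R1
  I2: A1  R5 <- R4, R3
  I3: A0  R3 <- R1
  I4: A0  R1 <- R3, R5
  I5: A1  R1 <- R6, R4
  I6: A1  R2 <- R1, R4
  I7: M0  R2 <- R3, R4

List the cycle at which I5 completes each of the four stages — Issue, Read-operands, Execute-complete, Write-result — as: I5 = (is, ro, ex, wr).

I5 = (16, 17, 19, 20)

I1: IS=1 RO=2 EX=7 WR=8
I2: IS=2 RO=9 EX=11 WR=12  [RAW R4: wait I1 write@8]
I3: IS=3 RO=4 EX=5 WR=10  [WAR R3: wait I2 read@9]
I4: IS=11 RO=13 EX=14 WR=15  [struct: A0 busy until I3 writes@10; RAW R5: wait I2 write@12]
I5: IS=16 RO=17 EX=19 WR=20  [WAW R1: wait I4 write@15]
I6: IS=21 RO=22 EX=24 WR=25  [struct: A1 busy until I5 writes@20]
I7: IS=26 RO=27 EX=32 WR=33  [WAW R2: wait I6 write@25]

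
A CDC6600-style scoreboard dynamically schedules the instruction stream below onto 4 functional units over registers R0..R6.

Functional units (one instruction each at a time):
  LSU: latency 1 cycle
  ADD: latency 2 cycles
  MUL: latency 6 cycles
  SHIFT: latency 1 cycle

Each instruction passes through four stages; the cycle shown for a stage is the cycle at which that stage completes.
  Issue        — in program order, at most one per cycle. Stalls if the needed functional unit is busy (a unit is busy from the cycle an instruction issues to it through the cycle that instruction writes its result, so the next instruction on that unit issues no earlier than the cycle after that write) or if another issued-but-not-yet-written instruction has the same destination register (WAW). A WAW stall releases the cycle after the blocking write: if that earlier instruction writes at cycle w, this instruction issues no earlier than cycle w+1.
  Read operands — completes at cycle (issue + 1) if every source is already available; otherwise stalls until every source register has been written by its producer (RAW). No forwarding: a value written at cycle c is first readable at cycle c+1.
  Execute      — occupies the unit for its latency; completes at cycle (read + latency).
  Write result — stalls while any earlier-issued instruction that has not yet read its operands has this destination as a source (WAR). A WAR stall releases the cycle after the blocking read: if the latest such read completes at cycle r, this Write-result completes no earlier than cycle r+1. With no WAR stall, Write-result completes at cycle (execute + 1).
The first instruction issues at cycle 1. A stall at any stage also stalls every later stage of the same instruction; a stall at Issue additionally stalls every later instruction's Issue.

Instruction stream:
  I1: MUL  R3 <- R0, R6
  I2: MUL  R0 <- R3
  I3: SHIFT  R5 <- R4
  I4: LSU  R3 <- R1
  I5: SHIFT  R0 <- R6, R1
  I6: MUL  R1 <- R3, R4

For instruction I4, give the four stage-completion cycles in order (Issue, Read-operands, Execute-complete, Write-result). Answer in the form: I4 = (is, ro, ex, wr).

t=1  I1 issues→MUL
t=2  I1 reads
t=8  I1 exec-done
t=9  I1 writes R3
t=10  I2 issues→MUL
t=11  I2 reads, I3 issues→SHIFT
t=12  I3 reads, I4 issues→LSU
t=13  I3 exec-done, I4 reads
t=14  I3 writes R5, I4 exec-done
t=15  I4 writes R3
t=17  I2 exec-done
t=18  I2 writes R0
t=19  I5 issues→SHIFT
t=20  I5 reads, I6 issues→MUL
t=21  I5 exec-done, I6 reads
t=22  I5 writes R0
t=27  I6 exec-done
t=28  I6 writes R1

I4 = (12, 13, 14, 15)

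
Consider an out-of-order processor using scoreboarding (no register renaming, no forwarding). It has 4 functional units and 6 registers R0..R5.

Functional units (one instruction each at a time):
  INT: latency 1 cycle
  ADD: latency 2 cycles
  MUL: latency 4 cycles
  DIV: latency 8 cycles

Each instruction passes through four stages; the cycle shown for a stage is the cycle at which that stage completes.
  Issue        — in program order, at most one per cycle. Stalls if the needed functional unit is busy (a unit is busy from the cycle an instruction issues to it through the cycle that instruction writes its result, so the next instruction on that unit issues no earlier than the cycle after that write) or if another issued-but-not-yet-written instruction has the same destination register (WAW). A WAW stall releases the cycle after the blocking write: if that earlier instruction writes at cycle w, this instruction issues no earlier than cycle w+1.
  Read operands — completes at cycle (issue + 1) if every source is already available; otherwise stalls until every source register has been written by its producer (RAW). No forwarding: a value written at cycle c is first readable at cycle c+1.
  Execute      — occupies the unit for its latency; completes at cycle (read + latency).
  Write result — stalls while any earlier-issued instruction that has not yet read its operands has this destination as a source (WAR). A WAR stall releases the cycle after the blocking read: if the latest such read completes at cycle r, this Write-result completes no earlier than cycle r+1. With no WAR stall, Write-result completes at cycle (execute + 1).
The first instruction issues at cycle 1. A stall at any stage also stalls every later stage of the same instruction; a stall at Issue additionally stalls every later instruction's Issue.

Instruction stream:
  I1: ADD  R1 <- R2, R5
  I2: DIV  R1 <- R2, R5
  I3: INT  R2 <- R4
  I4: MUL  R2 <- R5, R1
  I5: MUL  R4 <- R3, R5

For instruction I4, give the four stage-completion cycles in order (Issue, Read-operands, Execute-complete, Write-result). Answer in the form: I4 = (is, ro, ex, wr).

1) issue 1, read 2, done 4, write 5
2) issue 6, read 7, done 15, write 16  <WAW R1: wait I1 write@5>
3) issue 7, read 8, done 9, write 10
4) issue 11, read 17, done 21, write 22  <WAW R2: wait I3 write@10 / RAW R1: wait I2 write@16>
5) issue 23, read 24, done 28, write 29  <struct: MUL busy until I4 writes@22>

I4 = (11, 17, 21, 22)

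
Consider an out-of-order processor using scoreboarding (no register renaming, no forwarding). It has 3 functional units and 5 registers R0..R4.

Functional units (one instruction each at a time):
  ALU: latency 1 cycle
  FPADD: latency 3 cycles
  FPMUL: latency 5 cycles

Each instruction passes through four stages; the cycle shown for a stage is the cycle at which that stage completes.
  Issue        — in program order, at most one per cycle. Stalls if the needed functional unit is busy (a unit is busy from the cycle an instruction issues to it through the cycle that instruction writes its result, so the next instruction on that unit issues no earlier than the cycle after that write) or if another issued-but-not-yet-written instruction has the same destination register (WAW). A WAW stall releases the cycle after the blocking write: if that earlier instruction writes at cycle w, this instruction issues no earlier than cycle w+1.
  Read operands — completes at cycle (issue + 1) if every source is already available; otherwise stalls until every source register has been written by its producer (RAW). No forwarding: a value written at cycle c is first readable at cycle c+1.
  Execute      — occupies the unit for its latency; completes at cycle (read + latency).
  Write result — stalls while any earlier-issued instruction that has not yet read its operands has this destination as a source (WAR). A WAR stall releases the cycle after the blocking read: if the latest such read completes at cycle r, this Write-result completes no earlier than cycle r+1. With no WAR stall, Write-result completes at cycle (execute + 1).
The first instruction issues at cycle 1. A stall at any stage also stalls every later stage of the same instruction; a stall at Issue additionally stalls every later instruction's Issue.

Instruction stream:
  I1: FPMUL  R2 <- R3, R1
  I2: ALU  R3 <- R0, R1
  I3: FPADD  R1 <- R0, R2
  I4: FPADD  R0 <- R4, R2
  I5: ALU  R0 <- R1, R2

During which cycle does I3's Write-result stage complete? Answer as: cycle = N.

t=1  I1→FPMUL
t=2  I1 RO · I2→ALU
t=3  I2 RO · I3→FPADD
t=4  I2 EX
t=5  I2 WR R3
t=7  I1 EX
t=8  I1 WR R2
t=9  I3 RO
t=12  I3 EX
t=13  I3 WR R1
t=14  I4→FPADD
t=15  I4 RO
t=18  I4 EX
t=19  I4 WR R0
t=20  I5→ALU
t=21  I5 RO
t=22  I5 EX
t=23  I5 WR R0

cycle = 13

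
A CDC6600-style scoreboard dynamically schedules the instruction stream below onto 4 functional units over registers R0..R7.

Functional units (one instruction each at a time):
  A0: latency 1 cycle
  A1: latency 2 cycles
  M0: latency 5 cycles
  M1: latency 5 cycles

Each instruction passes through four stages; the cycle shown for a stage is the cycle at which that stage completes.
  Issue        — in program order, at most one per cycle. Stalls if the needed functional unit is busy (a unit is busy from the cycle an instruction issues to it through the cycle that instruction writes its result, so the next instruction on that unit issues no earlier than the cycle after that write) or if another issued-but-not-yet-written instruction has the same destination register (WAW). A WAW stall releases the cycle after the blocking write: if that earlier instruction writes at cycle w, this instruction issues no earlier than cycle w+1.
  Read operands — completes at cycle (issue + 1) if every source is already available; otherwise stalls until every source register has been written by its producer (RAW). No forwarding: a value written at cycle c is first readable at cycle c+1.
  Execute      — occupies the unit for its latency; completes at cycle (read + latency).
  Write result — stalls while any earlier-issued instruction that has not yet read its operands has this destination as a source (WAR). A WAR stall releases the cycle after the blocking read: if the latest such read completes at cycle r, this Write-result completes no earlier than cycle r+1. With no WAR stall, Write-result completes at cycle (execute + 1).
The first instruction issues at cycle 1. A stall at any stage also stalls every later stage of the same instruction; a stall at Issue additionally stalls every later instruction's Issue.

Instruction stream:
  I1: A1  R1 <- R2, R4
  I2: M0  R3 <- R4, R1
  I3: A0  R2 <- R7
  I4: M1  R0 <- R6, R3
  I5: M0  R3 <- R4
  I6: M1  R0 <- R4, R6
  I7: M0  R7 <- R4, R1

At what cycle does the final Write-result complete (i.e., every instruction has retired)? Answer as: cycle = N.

cycle = 28

c1: I1 issues→A1
c2: I1 reads, I2 issues→M0
c3: I3 issues→A0
c4: I1 exec-done, I3 reads, I4 issues→M1
c5: I1 writes R1, I3 exec-done
c6: I2 reads, I3 writes R2
c11: I2 exec-done
c12: I2 writes R3
c13: I4 reads, I5 issues→M0
c14: I5 reads
c18: I4 exec-done
c19: I4 writes R0, I5 exec-done
c20: I5 writes R3, I6 issues→M1
c21: I6 reads, I7 issues→M0
c22: I7 reads
c26: I6 exec-done
c27: I6 writes R0, I7 exec-done
c28: I7 writes R7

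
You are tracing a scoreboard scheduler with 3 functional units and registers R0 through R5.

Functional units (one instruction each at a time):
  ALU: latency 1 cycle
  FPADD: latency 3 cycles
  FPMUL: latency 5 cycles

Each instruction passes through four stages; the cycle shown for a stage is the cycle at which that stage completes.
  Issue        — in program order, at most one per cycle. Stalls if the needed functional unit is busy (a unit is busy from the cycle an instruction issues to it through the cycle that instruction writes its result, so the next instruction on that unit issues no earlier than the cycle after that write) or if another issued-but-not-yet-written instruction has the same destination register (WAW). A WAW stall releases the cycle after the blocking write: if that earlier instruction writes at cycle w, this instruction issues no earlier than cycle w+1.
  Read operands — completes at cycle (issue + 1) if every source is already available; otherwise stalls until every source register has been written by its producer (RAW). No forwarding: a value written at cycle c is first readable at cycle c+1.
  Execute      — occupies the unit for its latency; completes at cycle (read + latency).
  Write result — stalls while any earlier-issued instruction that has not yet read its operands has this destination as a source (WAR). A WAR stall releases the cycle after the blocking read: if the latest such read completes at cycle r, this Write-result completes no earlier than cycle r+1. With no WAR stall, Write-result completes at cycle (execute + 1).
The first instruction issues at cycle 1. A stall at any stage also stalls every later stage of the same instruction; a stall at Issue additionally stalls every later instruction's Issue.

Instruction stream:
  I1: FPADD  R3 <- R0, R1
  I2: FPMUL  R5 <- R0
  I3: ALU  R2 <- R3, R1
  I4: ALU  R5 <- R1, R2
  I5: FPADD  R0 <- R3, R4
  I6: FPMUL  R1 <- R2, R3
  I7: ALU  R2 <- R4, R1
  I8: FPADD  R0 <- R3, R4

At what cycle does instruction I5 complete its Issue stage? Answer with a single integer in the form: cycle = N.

cycle = 11

1) issue 1, read 2, done 5, write 6
2) issue 2, read 3, done 8, write 9
3) issue 3, read 7, done 8, write 9  <RAW R3: wait I1 write@6>
4) issue 10, read 11, done 12, write 13  <struct: ALU busy until I3 writes@9>
5) issue 11, read 12, done 15, write 16
6) issue 12, read 13, done 18, write 19
7) issue 14, read 20, done 21, write 22  <struct: ALU busy until I4 writes@13 / RAW R1: wait I6 write@19>
8) issue 17, read 18, done 21, write 22  <struct: FPADD busy until I5 writes@16>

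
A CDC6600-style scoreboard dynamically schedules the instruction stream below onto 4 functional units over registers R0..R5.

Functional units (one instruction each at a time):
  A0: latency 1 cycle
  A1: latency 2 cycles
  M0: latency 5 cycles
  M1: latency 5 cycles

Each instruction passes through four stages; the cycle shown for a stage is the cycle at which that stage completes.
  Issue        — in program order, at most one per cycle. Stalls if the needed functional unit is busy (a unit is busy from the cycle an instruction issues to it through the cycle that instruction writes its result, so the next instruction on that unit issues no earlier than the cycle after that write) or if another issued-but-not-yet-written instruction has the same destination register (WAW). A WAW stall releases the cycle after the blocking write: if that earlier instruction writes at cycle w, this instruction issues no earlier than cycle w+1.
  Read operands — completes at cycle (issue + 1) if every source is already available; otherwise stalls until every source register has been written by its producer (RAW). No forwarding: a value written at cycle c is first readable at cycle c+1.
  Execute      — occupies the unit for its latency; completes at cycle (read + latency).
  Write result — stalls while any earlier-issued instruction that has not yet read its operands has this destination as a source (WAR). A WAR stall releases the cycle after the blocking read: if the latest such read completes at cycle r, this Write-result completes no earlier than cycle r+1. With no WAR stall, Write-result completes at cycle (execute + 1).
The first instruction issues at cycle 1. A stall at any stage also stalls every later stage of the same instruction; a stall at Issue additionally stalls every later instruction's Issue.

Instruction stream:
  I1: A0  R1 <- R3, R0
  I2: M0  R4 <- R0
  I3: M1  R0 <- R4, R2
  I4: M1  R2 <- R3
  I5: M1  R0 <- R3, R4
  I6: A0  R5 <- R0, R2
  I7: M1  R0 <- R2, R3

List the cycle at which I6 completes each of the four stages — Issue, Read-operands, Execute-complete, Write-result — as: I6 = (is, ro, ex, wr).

I1  is:1  ro:2  ex:3  wr:4
I2  is:2  ro:3  ex:8  wr:9
I3  is:3  ro:10  ex:15  wr:16  — RAW R4: wait I2 write@9
I4  is:17  ro:18  ex:23  wr:24  — struct: M1 busy until I3 writes@16
I5  is:25  ro:26  ex:31  wr:32  — struct: M1 busy until I4 writes@24
I6  is:26  ro:33  ex:34  wr:35  — RAW R0: wait I5 write@32
I7  is:33  ro:34  ex:39  wr:40  — struct: M1 busy until I5 writes@32

I6 = (26, 33, 34, 35)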